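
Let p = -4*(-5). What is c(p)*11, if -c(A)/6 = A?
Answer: -1320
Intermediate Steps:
p = 20
c(A) = -6*A
c(p)*11 = -6*20*11 = -120*11 = -1320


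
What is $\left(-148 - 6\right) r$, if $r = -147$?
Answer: $22638$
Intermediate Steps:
$\left(-148 - 6\right) r = \left(-148 - 6\right) \left(-147\right) = \left(-154\right) \left(-147\right) = 22638$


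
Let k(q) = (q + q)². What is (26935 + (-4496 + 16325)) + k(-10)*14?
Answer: 44364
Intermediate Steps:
k(q) = 4*q² (k(q) = (2*q)² = 4*q²)
(26935 + (-4496 + 16325)) + k(-10)*14 = (26935 + (-4496 + 16325)) + (4*(-10)²)*14 = (26935 + 11829) + (4*100)*14 = 38764 + 400*14 = 38764 + 5600 = 44364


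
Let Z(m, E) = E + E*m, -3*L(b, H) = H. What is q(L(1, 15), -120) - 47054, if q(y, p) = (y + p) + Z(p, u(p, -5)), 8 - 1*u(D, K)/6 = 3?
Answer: -50749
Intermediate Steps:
u(D, K) = 30 (u(D, K) = 48 - 6*3 = 48 - 18 = 30)
L(b, H) = -H/3
q(y, p) = 30 + y + 31*p (q(y, p) = (y + p) + 30*(1 + p) = (p + y) + (30 + 30*p) = 30 + y + 31*p)
q(L(1, 15), -120) - 47054 = (30 - ⅓*15 + 31*(-120)) - 47054 = (30 - 5 - 3720) - 47054 = -3695 - 47054 = -50749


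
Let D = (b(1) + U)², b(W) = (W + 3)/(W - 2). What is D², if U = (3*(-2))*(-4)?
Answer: 160000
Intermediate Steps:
b(W) = (3 + W)/(-2 + W)
U = 24 (U = -6*(-4) = 24)
D = 400 (D = ((3 + 1)/(-2 + 1) + 24)² = (4/(-1) + 24)² = (-1*4 + 24)² = (-4 + 24)² = 20² = 400)
D² = 400² = 160000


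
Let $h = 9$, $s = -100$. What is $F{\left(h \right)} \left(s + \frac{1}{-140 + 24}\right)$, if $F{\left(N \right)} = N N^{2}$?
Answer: $- \frac{8457129}{116} \approx -72906.0$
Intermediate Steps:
$F{\left(N \right)} = N^{3}$
$F{\left(h \right)} \left(s + \frac{1}{-140 + 24}\right) = 9^{3} \left(-100 + \frac{1}{-140 + 24}\right) = 729 \left(-100 + \frac{1}{-116}\right) = 729 \left(-100 - \frac{1}{116}\right) = 729 \left(- \frac{11601}{116}\right) = - \frac{8457129}{116}$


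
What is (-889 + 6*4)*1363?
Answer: -1178995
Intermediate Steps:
(-889 + 6*4)*1363 = (-889 + 24)*1363 = -865*1363 = -1178995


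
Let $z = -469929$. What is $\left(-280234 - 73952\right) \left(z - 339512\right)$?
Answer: $286692670026$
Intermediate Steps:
$\left(-280234 - 73952\right) \left(z - 339512\right) = \left(-280234 - 73952\right) \left(-469929 - 339512\right) = \left(-354186\right) \left(-809441\right) = 286692670026$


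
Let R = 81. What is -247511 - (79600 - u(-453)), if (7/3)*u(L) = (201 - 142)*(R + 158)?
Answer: -2247474/7 ≈ -3.2107e+5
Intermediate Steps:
u(L) = 42303/7 (u(L) = 3*((201 - 142)*(81 + 158))/7 = 3*(59*239)/7 = (3/7)*14101 = 42303/7)
-247511 - (79600 - u(-453)) = -247511 - (79600 - 1*42303/7) = -247511 - (79600 - 42303/7) = -247511 - 1*514897/7 = -247511 - 514897/7 = -2247474/7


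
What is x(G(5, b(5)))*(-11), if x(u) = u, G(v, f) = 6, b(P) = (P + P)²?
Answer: -66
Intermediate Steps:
b(P) = 4*P² (b(P) = (2*P)² = 4*P²)
x(G(5, b(5)))*(-11) = 6*(-11) = -66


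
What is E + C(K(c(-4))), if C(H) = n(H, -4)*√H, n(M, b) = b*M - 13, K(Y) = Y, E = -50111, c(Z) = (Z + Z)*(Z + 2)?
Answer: -50419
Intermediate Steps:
c(Z) = 2*Z*(2 + Z) (c(Z) = (2*Z)*(2 + Z) = 2*Z*(2 + Z))
n(M, b) = -13 + M*b (n(M, b) = M*b - 13 = -13 + M*b)
C(H) = √H*(-13 - 4*H) (C(H) = (-13 + H*(-4))*√H = (-13 - 4*H)*√H = √H*(-13 - 4*H))
E + C(K(c(-4))) = -50111 + √(2*(-4)*(2 - 4))*(-13 - 8*(-4)*(2 - 4)) = -50111 + √(2*(-4)*(-2))*(-13 - 8*(-4)*(-2)) = -50111 + √16*(-13 - 4*16) = -50111 + 4*(-13 - 64) = -50111 + 4*(-77) = -50111 - 308 = -50419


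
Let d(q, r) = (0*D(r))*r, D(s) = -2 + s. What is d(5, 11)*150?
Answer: 0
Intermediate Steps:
d(q, r) = 0 (d(q, r) = (0*(-2 + r))*r = 0*r = 0)
d(5, 11)*150 = 0*150 = 0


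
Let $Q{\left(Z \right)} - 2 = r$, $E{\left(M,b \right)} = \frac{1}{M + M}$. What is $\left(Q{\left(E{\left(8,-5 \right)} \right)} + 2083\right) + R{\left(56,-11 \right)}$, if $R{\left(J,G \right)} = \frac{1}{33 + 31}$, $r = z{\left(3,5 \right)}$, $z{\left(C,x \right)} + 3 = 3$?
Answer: $\frac{133441}{64} \approx 2085.0$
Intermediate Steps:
$z{\left(C,x \right)} = 0$ ($z{\left(C,x \right)} = -3 + 3 = 0$)
$E{\left(M,b \right)} = \frac{1}{2 M}$
$r = 0$
$Q{\left(Z \right)} = 2$ ($Q{\left(Z \right)} = 2 + 0 = 2$)
$R{\left(J,G \right)} = \frac{1}{64}$
$\left(Q{\left(E{\left(8,-5 \right)} \right)} + 2083\right) + R{\left(56,-11 \right)} = \left(2 + 2083\right) + \frac{1}{64} = 2085 + \frac{1}{64} = \frac{133441}{64}$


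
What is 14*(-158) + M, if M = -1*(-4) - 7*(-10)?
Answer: -2138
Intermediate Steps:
M = 74 (M = 4 + 70 = 74)
14*(-158) + M = 14*(-158) + 74 = -2212 + 74 = -2138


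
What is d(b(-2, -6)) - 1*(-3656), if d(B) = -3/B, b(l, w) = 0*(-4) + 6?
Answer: 7311/2 ≈ 3655.5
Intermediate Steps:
b(l, w) = 6 (b(l, w) = 0 + 6 = 6)
d(b(-2, -6)) - 1*(-3656) = -3/6 - 1*(-3656) = -3*1/6 + 3656 = -1/2 + 3656 = 7311/2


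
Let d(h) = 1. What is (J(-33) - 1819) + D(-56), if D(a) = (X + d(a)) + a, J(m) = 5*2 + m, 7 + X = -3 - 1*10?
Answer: -1917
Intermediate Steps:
X = -20 (X = -7 + (-3 - 1*10) = -7 + (-3 - 10) = -7 - 13 = -20)
J(m) = 10 + m
D(a) = -19 + a (D(a) = (-20 + 1) + a = -19 + a)
(J(-33) - 1819) + D(-56) = ((10 - 33) - 1819) + (-19 - 56) = (-23 - 1819) - 75 = -1842 - 75 = -1917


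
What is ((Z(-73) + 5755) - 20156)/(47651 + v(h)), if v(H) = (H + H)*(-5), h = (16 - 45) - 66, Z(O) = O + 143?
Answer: -14331/48601 ≈ -0.29487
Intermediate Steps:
Z(O) = 143 + O
h = -95 (h = -29 - 66 = -95)
v(H) = -10*H (v(H) = (2*H)*(-5) = -10*H)
((Z(-73) + 5755) - 20156)/(47651 + v(h)) = (((143 - 73) + 5755) - 20156)/(47651 - 10*(-95)) = ((70 + 5755) - 20156)/(47651 + 950) = (5825 - 20156)/48601 = -14331*1/48601 = -14331/48601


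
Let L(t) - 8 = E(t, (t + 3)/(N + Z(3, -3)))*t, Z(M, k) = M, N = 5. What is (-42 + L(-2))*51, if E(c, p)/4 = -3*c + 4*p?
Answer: -4386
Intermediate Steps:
E(c, p) = -12*c + 16*p (E(c, p) = 4*(-3*c + 4*p) = -12*c + 16*p)
L(t) = 8 + t*(6 - 10*t) (L(t) = 8 + (-12*t + 16*((t + 3)/(5 + 3)))*t = 8 + (-12*t + 16*((3 + t)/8))*t = 8 + (-12*t + 16*((3 + t)*(⅛)))*t = 8 + (-12*t + 16*(3/8 + t/8))*t = 8 + (-12*t + (6 + 2*t))*t = 8 + (6 - 10*t)*t = 8 + t*(6 - 10*t))
(-42 + L(-2))*51 = (-42 + (8 - 2*(-2)*(-3 + 5*(-2))))*51 = (-42 + (8 - 2*(-2)*(-3 - 10)))*51 = (-42 + (8 - 2*(-2)*(-13)))*51 = (-42 + (8 - 52))*51 = (-42 - 44)*51 = -86*51 = -4386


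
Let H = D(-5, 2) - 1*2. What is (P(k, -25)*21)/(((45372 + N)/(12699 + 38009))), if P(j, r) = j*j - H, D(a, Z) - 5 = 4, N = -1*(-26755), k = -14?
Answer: 201260052/72127 ≈ 2790.4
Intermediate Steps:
N = 26755
D(a, Z) = 9 (D(a, Z) = 5 + 4 = 9)
H = 7 (H = 9 - 1*2 = 9 - 2 = 7)
P(j, r) = -7 + j² (P(j, r) = j*j - 1*7 = j² - 7 = -7 + j²)
(P(k, -25)*21)/(((45372 + N)/(12699 + 38009))) = ((-7 + (-14)²)*21)/(((45372 + 26755)/(12699 + 38009))) = ((-7 + 196)*21)/((72127/50708)) = (189*21)/((72127*(1/50708))) = 3969/(72127/50708) = 3969*(50708/72127) = 201260052/72127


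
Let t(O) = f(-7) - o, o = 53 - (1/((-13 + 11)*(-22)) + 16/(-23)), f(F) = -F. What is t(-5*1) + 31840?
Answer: 32174847/1012 ≈ 31793.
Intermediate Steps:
o = 54317/1012 (o = 53 - (-1/22/(-2) + 16*(-1/23)) = 53 - (-½*(-1/22) - 16/23) = 53 - (1/44 - 16/23) = 53 - 1*(-681/1012) = 53 + 681/1012 = 54317/1012 ≈ 53.673)
t(O) = -47233/1012 (t(O) = -1*(-7) - 1*54317/1012 = 7 - 54317/1012 = -47233/1012)
t(-5*1) + 31840 = -47233/1012 + 31840 = 32174847/1012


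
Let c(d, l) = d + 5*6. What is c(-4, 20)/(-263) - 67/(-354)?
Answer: 8417/93102 ≈ 0.090406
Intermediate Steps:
c(d, l) = 30 + d (c(d, l) = d + 30 = 30 + d)
c(-4, 20)/(-263) - 67/(-354) = (30 - 4)/(-263) - 67/(-354) = 26*(-1/263) - 67*(-1/354) = -26/263 + 67/354 = 8417/93102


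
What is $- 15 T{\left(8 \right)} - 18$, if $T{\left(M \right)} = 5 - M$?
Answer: $27$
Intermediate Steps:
$- 15 T{\left(8 \right)} - 18 = - 15 \left(5 - 8\right) - 18 = \left(-15\right) \left(-3\right) - 18 = 45 - 18 = 27$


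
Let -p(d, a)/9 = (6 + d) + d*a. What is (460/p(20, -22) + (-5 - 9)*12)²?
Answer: 184905604/6561 ≈ 28183.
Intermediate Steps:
p(d, a) = -54 - 9*d - 9*a*d (p(d, a) = -9*((6 + d) + d*a) = -9*((6 + d) + a*d) = -9*(6 + d + a*d) = -54 - 9*d - 9*a*d)
(460/p(20, -22) + (-5 - 9)*12)² = (460/(-54 - 9*20 - 9*(-22)*20) + (-5 - 9)*12)² = (460/(-54 - 180 + 3960) - 14*12)² = (460/3726 - 168)² = (460*(1/3726) - 168)² = (10/81 - 168)² = (-13598/81)² = 184905604/6561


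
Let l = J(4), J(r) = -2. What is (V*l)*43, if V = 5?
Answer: -430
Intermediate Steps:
l = -2
(V*l)*43 = (5*(-2))*43 = -10*43 = -430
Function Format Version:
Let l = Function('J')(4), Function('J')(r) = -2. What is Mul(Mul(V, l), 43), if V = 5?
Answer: -430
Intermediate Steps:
l = -2
Mul(Mul(V, l), 43) = Mul(Mul(5, -2), 43) = Mul(-10, 43) = -430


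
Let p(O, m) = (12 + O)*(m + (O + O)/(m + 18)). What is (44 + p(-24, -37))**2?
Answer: 75620416/361 ≈ 2.0947e+5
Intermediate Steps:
p(O, m) = (12 + O)*(m + 2*O/(18 + m)) (p(O, m) = (12 + O)*(m + (2*O)/(18 + m)) = (12 + O)*(m + 2*O/(18 + m)))
(44 + p(-24, -37))**2 = (44 + (2*(-24)**2 + 12*(-37)**2 + 24*(-24) + 216*(-37) - 24*(-37)**2 + 18*(-24)*(-37))/(18 - 37))**2 = (44 + (2*576 + 12*1369 - 576 - 7992 - 24*1369 + 15984)/(-19))**2 = (44 - (1152 + 16428 - 576 - 7992 - 32856 + 15984)/19)**2 = (44 - 1/19*(-7860))**2 = (44 + 7860/19)**2 = (8696/19)**2 = 75620416/361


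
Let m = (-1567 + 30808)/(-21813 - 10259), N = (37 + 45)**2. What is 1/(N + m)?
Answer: 1688/11348573 ≈ 0.00014874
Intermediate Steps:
N = 6724 (N = 82**2 = 6724)
m = -1539/1688 (m = 29241/(-32072) = 29241*(-1/32072) = -1539/1688 ≈ -0.91173)
1/(N + m) = 1/(6724 - 1539/1688) = 1/(11348573/1688) = 1688/11348573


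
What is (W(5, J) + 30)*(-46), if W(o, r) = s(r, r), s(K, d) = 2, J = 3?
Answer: -1472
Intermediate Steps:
W(o, r) = 2
(W(5, J) + 30)*(-46) = (2 + 30)*(-46) = 32*(-46) = -1472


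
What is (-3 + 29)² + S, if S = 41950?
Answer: 42626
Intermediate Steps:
(-3 + 29)² + S = (-3 + 29)² + 41950 = 26² + 41950 = 676 + 41950 = 42626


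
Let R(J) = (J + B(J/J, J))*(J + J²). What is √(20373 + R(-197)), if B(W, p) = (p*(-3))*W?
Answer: √15233501 ≈ 3903.0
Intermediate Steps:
B(W, p) = -3*W*p (B(W, p) = (-3*p)*W = -3*W*p)
R(J) = -2*J*(J + J²) (R(J) = (J - 3*J/J*J)*(J + J²) = (J - 3*1*J)*(J + J²) = (J - 3*J)*(J + J²) = (-2*J)*(J + J²) = -2*J*(J + J²))
√(20373 + R(-197)) = √(20373 - 2*(-197)²*(1 - 197)) = √(20373 - 2*38809*(-196)) = √(20373 + 15213128) = √15233501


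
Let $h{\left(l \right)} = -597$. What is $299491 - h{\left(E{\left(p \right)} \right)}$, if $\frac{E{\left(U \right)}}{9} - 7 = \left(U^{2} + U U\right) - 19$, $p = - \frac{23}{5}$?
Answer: $300088$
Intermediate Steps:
$p = - \frac{23}{5}$ ($p = \left(-23\right) \frac{1}{5} = - \frac{23}{5} \approx -4.6$)
$E{\left(U \right)} = -108 + 18 U^{2}$ ($E{\left(U \right)} = 63 + 9 \left(\left(U^{2} + U U\right) - 19\right) = 63 + 9 \left(\left(U^{2} + U^{2}\right) - 19\right) = 63 + 9 \left(2 U^{2} - 19\right) = 63 + 9 \left(-19 + 2 U^{2}\right) = 63 + \left(-171 + 18 U^{2}\right) = -108 + 18 U^{2}$)
$299491 - h{\left(E{\left(p \right)} \right)} = 299491 - -597 = 299491 + 597 = 300088$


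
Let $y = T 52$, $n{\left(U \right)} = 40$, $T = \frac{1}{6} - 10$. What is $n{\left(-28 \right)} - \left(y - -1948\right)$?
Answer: $- \frac{4190}{3} \approx -1396.7$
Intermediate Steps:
$T = - \frac{59}{6}$ ($T = \frac{1}{6} - 10 = - \frac{59}{6} \approx -9.8333$)
$y = - \frac{1534}{3}$ ($y = \left(- \frac{59}{6}\right) 52 = - \frac{1534}{3} \approx -511.33$)
$n{\left(-28 \right)} - \left(y - -1948\right) = 40 - \left(- \frac{1534}{3} - -1948\right) = 40 - \left(- \frac{1534}{3} + 1948\right) = 40 - \frac{4310}{3} = - \frac{4190}{3}$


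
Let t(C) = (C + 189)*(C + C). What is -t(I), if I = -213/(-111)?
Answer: -1003088/1369 ≈ -732.72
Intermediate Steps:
I = 71/37 (I = -213*(-1/111) = 71/37 ≈ 1.9189)
t(C) = 2*C*(189 + C) (t(C) = (189 + C)*(2*C) = 2*C*(189 + C))
-t(I) = -2*71*(189 + 71/37)/37 = -2*71*7064/(37*37) = -1*1003088/1369 = -1003088/1369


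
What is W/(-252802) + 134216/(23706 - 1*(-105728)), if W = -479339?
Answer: 47986418679/16360587034 ≈ 2.9330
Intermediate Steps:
W/(-252802) + 134216/(23706 - 1*(-105728)) = -479339/(-252802) + 134216/(23706 - 1*(-105728)) = -479339*(-1/252802) + 134216/(23706 + 105728) = 479339/252802 + 134216/129434 = 479339/252802 + 134216*(1/129434) = 479339/252802 + 67108/64717 = 47986418679/16360587034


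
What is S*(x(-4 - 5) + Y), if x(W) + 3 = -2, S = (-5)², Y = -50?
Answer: -1375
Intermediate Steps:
S = 25
x(W) = -5 (x(W) = -3 - 2 = -5)
S*(x(-4 - 5) + Y) = 25*(-5 - 50) = 25*(-55) = -1375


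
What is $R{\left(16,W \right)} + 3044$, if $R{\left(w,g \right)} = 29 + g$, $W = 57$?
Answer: $3130$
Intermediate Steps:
$R{\left(16,W \right)} + 3044 = \left(29 + 57\right) + 3044 = 86 + 3044 = 3130$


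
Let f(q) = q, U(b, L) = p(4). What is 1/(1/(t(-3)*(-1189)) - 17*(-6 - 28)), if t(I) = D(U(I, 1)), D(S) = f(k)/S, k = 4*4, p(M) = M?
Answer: 4756/2748967 ≈ 0.0017301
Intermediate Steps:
U(b, L) = 4
k = 16
D(S) = 16/S
t(I) = 4 (t(I) = 16/4 = 16*(¼) = 4)
1/(1/(t(-3)*(-1189)) - 17*(-6 - 28)) = 1/(1/(4*(-1189)) - 17*(-6 - 28)) = 1/(1/(-4756) - 17*(-34)) = 1/(-1/4756 + 578) = 1/(2748967/4756) = 4756/2748967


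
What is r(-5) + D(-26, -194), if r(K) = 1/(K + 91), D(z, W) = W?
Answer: -16683/86 ≈ -193.99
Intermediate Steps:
r(K) = 1/(91 + K)
r(-5) + D(-26, -194) = 1/(91 - 5) - 194 = 1/86 - 194 = -16683/86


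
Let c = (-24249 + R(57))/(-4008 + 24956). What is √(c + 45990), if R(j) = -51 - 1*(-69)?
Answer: √5045191151493/10474 ≈ 214.45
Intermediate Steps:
R(j) = 18 (R(j) = -51 + 69 = 18)
c = -24231/20948 (c = (-24249 + 18)/(-4008 + 24956) = -24231/20948 ≈ -1.1567)
√(c + 45990) = √(-24231/20948 + 45990) = √(963374289/20948) = √5045191151493/10474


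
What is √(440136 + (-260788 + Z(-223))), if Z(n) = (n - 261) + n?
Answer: 3*√19849 ≈ 422.66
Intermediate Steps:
Z(n) = -261 + 2*n (Z(n) = (-261 + n) + n = -261 + 2*n)
√(440136 + (-260788 + Z(-223))) = √(440136 + (-260788 + (-261 + 2*(-223)))) = √(440136 + (-260788 + (-261 - 446))) = √(440136 + (-260788 - 707)) = √(440136 - 261495) = √178641 = 3*√19849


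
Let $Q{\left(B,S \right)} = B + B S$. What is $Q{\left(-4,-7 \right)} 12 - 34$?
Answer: $254$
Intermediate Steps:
$Q{\left(-4,-7 \right)} 12 - 34 = - 4 \left(1 - 7\right) 12 - 34 = \left(-4\right) \left(-6\right) 12 - 34 = 24 \cdot 12 - 34 = 288 - 34 = 254$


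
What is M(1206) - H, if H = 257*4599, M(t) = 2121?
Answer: -1179822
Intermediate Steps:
H = 1181943
M(1206) - H = 2121 - 1*1181943 = 2121 - 1181943 = -1179822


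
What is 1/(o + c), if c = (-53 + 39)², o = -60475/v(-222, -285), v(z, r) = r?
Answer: 57/23267 ≈ 0.0024498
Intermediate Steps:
o = 12095/57 (o = -60475/(-285) = -60475*(-1/285) = 12095/57 ≈ 212.19)
c = 196 (c = (-14)² = 196)
1/(o + c) = 1/(12095/57 + 196) = 1/(23267/57) = 57/23267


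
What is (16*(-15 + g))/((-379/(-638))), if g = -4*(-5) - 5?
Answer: 0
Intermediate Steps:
g = 15 (g = 20 - 5 = 15)
(16*(-15 + g))/((-379/(-638))) = (16*(-15 + 15))/((-379/(-638))) = (16*0)/((-379*(-1/638))) = 0/(379/638) = 0*(638/379) = 0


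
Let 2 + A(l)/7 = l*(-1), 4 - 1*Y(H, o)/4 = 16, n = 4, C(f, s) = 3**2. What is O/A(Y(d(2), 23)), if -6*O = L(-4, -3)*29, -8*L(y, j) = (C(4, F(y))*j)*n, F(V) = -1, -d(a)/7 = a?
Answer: -261/1288 ≈ -0.20264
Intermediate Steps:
d(a) = -7*a
C(f, s) = 9
Y(H, o) = -48 (Y(H, o) = 16 - 4*16 = 16 - 64 = -48)
L(y, j) = -9*j/2 (L(y, j) = -9*j*4/8 = -9*j/2)
A(l) = -14 - 7*l (A(l) = -14 + 7*(l*(-1)) = -14 + 7*(-l) = -14 - 7*l)
O = -261/4 (O = -(-9/2*(-3))*29/6 = -9*29/4 = -1/6*783/2 = -261/4 ≈ -65.250)
O/A(Y(d(2), 23)) = -261/(4*(-14 - 7*(-48))) = -261/(4*(-14 + 336)) = -261/4/322 = -261/4*1/322 = -261/1288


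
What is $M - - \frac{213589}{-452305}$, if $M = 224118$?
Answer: $\frac{101369478401}{452305} \approx 2.2412 \cdot 10^{5}$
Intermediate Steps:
$M - - \frac{213589}{-452305} = 224118 - - \frac{213589}{-452305} = 224118 - \left(-213589\right) \left(- \frac{1}{452305}\right) = 224118 - \frac{213589}{452305} = \frac{101369478401}{452305}$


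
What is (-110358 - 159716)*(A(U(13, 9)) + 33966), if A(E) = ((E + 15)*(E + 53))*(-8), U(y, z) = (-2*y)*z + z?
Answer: 68867249556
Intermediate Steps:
U(y, z) = z - 2*y*z (U(y, z) = -2*y*z + z = z - 2*y*z)
A(E) = -8*(15 + E)*(53 + E) (A(E) = ((15 + E)*(53 + E))*(-8) = -8*(15 + E)*(53 + E))
(-110358 - 159716)*(A(U(13, 9)) + 33966) = (-110358 - 159716)*((-6360 - 4896*(1 - 2*13) - 8*81*(1 - 2*13)²) + 33966) = -270074*((-6360 - 4896*(1 - 26) - 8*81*(1 - 26)²) + 33966) = -270074*((-6360 - 4896*(-25) - 8*(9*(-25))²) + 33966) = -270074*((-6360 - 544*(-225) - 8*(-225)²) + 33966) = -270074*((-6360 + 122400 - 8*50625) + 33966) = -270074*((-6360 + 122400 - 405000) + 33966) = -270074*(-288960 + 33966) = -270074*(-254994) = 68867249556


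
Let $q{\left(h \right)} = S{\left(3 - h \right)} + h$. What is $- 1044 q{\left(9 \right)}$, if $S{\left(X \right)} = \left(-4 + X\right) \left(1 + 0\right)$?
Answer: $1044$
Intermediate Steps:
$S{\left(X \right)} = -4 + X$ ($S{\left(X \right)} = \left(-4 + X\right) 1 = -4 + X$)
$q{\left(h \right)} = -1$ ($q{\left(h \right)} = \left(-4 - \left(-3 + h\right)\right) + h = \left(-1 - h\right) + h = -1$)
$- 1044 q{\left(9 \right)} = \left(-1044\right) \left(-1\right) = 1044$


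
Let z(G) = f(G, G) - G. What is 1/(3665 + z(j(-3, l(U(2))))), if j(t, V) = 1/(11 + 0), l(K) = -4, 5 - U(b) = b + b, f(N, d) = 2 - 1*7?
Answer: 11/40259 ≈ 0.00027323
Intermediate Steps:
f(N, d) = -5 (f(N, d) = 2 - 7 = -5)
U(b) = 5 - 2*b (U(b) = 5 - (b + b) = 5 - 2*b)
j(t, V) = 1/11
z(G) = -5 - G
1/(3665 + z(j(-3, l(U(2))))) = 1/(3665 + (-5 - 1*1/11)) = 1/(3665 + (-5 - 1/11)) = 1/(3665 - 56/11) = 1/(40259/11) = 11/40259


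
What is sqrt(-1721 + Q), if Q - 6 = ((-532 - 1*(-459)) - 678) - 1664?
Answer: I*sqrt(4130) ≈ 64.265*I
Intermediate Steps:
Q = -2409 (Q = 6 + (((-532 - 1*(-459)) - 678) - 1664) = 6 + (((-532 + 459) - 678) - 1664) = 6 + ((-73 - 678) - 1664) = 6 + (-751 - 1664) = 6 - 2415 = -2409)
sqrt(-1721 + Q) = sqrt(-1721 - 2409) = sqrt(-4130) = I*sqrt(4130)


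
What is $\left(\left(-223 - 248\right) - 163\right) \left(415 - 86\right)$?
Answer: $-208586$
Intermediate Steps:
$\left(\left(-223 - 248\right) - 163\right) \left(415 - 86\right) = \left(\left(-223 - 248\right) - 163\right) 329 = \left(-471 - 163\right) 329 = \left(-634\right) 329 = -208586$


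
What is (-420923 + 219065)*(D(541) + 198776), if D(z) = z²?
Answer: -99204527106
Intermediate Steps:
(-420923 + 219065)*(D(541) + 198776) = (-420923 + 219065)*(541² + 198776) = -201858*(292681 + 198776) = -201858*491457 = -99204527106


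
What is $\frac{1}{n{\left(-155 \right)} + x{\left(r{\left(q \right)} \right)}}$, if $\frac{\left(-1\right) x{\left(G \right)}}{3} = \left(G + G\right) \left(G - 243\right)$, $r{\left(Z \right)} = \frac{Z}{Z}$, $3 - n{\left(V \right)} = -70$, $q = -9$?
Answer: $\frac{1}{1525} \approx 0.00065574$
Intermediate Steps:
$n{\left(V \right)} = 73$ ($n{\left(V \right)} = 3 - -70 = 3 + 70 = 73$)
$r{\left(Z \right)} = 1$
$x{\left(G \right)} = - 6 G \left(-243 + G\right)$ ($x{\left(G \right)} = - 3 \left(G + G\right) \left(G - 243\right) = - 3 \cdot 2 G \left(-243 + G\right) = - 6 G \left(-243 + G\right)$)
$\frac{1}{n{\left(-155 \right)} + x{\left(r{\left(q \right)} \right)}} = \frac{1}{73 + 6 \cdot 1 \left(243 - 1\right)} = \frac{1}{73 + 6 \cdot 1 \cdot 242} = \frac{1}{73 + 1452} = \frac{1}{1525}$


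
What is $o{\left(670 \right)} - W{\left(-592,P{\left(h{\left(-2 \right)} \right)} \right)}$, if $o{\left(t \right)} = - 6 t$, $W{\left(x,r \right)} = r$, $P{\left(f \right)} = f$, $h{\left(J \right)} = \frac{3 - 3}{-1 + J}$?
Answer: $-4020$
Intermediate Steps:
$h{\left(J \right)} = 0$ ($h{\left(J \right)} = \frac{0}{-1 + J} = 0$)
$o{\left(670 \right)} - W{\left(-592,P{\left(h{\left(-2 \right)} \right)} \right)} = \left(-6\right) 670 - 0 = -4020 + 0 = -4020$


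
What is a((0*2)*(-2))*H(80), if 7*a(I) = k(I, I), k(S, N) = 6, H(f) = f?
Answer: 480/7 ≈ 68.571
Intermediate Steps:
a(I) = 6/7 (a(I) = (⅐)*6 = 6/7)
a((0*2)*(-2))*H(80) = (6/7)*80 = 480/7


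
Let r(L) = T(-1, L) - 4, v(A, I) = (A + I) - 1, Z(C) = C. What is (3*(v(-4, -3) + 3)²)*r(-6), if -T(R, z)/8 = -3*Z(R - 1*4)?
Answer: -9300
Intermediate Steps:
T(R, z) = -96 + 24*R (T(R, z) = -(-24)*(R - 1*4) = -(-24)*(R - 4) = -(-24)*(-4 + R) = -8*(12 - 3*R) = -96 + 24*R)
v(A, I) = -1 + A + I
r(L) = -124 (r(L) = (-96 + 24*(-1)) - 4 = (-96 - 24) - 4 = -120 - 4 = -124)
(3*(v(-4, -3) + 3)²)*r(-6) = (3*((-1 - 4 - 3) + 3)²)*(-124) = (3*(-8 + 3)²)*(-124) = (3*(-5)²)*(-124) = (3*25)*(-124) = 75*(-124) = -9300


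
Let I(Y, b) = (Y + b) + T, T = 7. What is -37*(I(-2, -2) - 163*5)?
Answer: 30044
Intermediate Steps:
I(Y, b) = 7 + Y + b (I(Y, b) = (Y + b) + 7 = 7 + Y + b)
-37*(I(-2, -2) - 163*5) = -37*((7 - 2 - 2) - 163*5) = -37*(3 - 815) = -37*(-812) = 30044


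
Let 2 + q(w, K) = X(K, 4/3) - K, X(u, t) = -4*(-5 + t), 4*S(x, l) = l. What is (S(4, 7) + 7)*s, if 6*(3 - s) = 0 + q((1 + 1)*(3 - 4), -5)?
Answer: 35/72 ≈ 0.48611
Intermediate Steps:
S(x, l) = l/4
X(u, t) = 20 - 4*t
q(w, K) = 38/3 - K (q(w, K) = -2 + ((20 - 16/3) - K) = -2 + (44/3 - K) = 38/3 - K)
s = 1/18 (s = 3 - (0 + (38/3 - 1*(-5)))/6 = 3 - (0 + (38/3 + 5))/6 = 3 - (0 + 53/3)/6 = 3 - ⅙*53/3 = 3 - 53/18 = 1/18 ≈ 0.055556)
(S(4, 7) + 7)*s = ((¼)*7 + 7)*(1/18) = (7/4 + 7)*(1/18) = (35/4)*(1/18) = 35/72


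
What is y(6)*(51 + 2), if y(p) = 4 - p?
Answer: -106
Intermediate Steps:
y(6)*(51 + 2) = (4 - 1*6)*(51 + 2) = (4 - 6)*53 = -2*53 = -106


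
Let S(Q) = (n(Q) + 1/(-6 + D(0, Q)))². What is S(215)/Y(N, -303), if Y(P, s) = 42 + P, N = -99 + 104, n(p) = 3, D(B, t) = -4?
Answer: 841/4700 ≈ 0.17894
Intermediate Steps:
N = 5
S(Q) = 841/100 (S(Q) = (3 + 1/(-6 - 4))² = (3 + 1/(-10))² = (3 - ⅒)² = (29/10)² = 841/100)
S(215)/Y(N, -303) = 841/(100*(42 + 5)) = (841/100)/47 = (841/100)*(1/47) = 841/4700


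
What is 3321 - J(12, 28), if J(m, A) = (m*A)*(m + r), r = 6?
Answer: -2727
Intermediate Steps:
J(m, A) = A*m*(6 + m) (J(m, A) = (m*A)*(m + 6) = (A*m)*(6 + m) = A*m*(6 + m))
3321 - J(12, 28) = 3321 - 28*12*(6 + 12) = 3321 - 28*12*18 = 3321 - 1*6048 = 3321 - 6048 = -2727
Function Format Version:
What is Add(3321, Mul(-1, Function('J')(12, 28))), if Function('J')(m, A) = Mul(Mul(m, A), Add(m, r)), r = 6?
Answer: -2727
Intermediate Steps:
Function('J')(m, A) = Mul(A, m, Add(6, m)) (Function('J')(m, A) = Mul(Mul(m, A), Add(m, 6)) = Mul(Mul(A, m), Add(6, m)) = Mul(A, m, Add(6, m)))
Add(3321, Mul(-1, Function('J')(12, 28))) = Add(3321, Mul(-1, Mul(28, 12, Add(6, 12)))) = Add(3321, Mul(-1, Mul(28, 12, 18))) = Add(3321, Mul(-1, 6048)) = Add(3321, -6048) = -2727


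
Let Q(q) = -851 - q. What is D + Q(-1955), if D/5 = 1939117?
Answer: 9696689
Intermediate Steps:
D = 9695585 (D = 5*1939117 = 9695585)
D + Q(-1955) = 9695585 + (-851 - 1*(-1955)) = 9695585 + (-851 + 1955) = 9695585 + 1104 = 9696689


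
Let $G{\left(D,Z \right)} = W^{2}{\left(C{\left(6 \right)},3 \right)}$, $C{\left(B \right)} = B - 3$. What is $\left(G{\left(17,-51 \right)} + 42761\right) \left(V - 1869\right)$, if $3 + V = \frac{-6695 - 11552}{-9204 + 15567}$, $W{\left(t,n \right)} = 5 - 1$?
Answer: $- \frac{8100322657}{101} \approx -8.0201 \cdot 10^{7}$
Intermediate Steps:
$C{\left(B \right)} = -3 + B$
$W{\left(t,n \right)} = 4$
$G{\left(D,Z \right)} = 16$ ($G{\left(D,Z \right)} = 4^{2} = 16$)
$V = - \frac{37336}{6363}$ ($V = -3 + \frac{-6695 - 11552}{-9204 + 15567} = -3 - \frac{18247}{6363} = - \frac{37336}{6363} \approx -5.8677$)
$\left(G{\left(17,-51 \right)} + 42761\right) \left(V - 1869\right) = \left(16 + 42761\right) \left(- \frac{37336}{6363} - 1869\right) = 42777 \left(- \frac{11929783}{6363}\right) = - \frac{8100322657}{101}$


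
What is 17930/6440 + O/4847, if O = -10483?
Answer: 1939619/3121468 ≈ 0.62138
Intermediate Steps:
17930/6440 + O/4847 = 17930/6440 - 10483/4847 = 17930*(1/6440) - 10483*1/4847 = 1793/644 - 10483/4847 = 1939619/3121468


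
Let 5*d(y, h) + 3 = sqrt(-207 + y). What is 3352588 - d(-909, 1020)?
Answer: 16762943/5 - 6*I*sqrt(31)/5 ≈ 3.3526e+6 - 6.6813*I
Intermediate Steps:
d(y, h) = -3/5 + sqrt(-207 + y)/5
3352588 - d(-909, 1020) = 3352588 - (-3/5 + sqrt(-207 - 909)/5) = 3352588 - (-3/5 + sqrt(-1116)/5) = 3352588 - (-3/5 + (6*I*sqrt(31))/5) = 3352588 - (-3/5 + 6*I*sqrt(31)/5) = 3352588 + (3/5 - 6*I*sqrt(31)/5) = 16762943/5 - 6*I*sqrt(31)/5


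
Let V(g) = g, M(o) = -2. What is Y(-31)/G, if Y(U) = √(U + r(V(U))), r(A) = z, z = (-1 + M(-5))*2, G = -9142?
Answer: -I*√37/9142 ≈ -0.00066536*I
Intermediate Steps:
z = -6 (z = (-1 - 2)*2 = -3*2 = -6)
r(A) = -6
Y(U) = √(-6 + U) (Y(U) = √(U - 6) = √(-6 + U))
Y(-31)/G = √(-6 - 31)/(-9142) = √(-37)*(-1/9142) = (I*√37)*(-1/9142) = -I*√37/9142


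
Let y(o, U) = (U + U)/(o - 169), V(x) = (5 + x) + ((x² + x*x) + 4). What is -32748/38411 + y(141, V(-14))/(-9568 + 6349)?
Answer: -486985437/577010042 ≈ -0.84398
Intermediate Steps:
V(x) = 9 + x + 2*x² (V(x) = (5 + x) + ((x² + x²) + 4) = (5 + x) + (2*x² + 4) = (5 + x) + (4 + 2*x²) = 9 + x + 2*x²)
y(o, U) = 2*U/(-169 + o) (y(o, U) = (2*U)/(-169 + o) = 2*U/(-169 + o))
-32748/38411 + y(141, V(-14))/(-9568 + 6349) = -32748/38411 + (2*(9 - 14 + 2*(-14)²)/(-169 + 141))/(-9568 + 6349) = -32748*1/38411 + (2*(9 - 14 + 2*196)/(-28))/(-3219) = -32748/38411 + (2*(9 - 14 + 392)*(-1/28))*(-1/3219) = -32748/38411 + (2*387*(-1/28))*(-1/3219) = -32748/38411 - 387/14*(-1/3219) = -32748/38411 + 129/15022 = -486985437/577010042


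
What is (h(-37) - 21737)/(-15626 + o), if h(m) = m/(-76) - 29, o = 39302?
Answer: -551393/599792 ≈ -0.91931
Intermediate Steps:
h(m) = -29 - m/76 (h(m) = m*(-1/76) - 29 = -m/76 - 29 = -29 - m/76)
(h(-37) - 21737)/(-15626 + o) = ((-29 - 1/76*(-37)) - 21737)/(-15626 + 39302) = ((-29 + 37/76) - 21737)/23676 = (-2167/76 - 21737)*(1/23676) = -1654179/76*1/23676 = -551393/599792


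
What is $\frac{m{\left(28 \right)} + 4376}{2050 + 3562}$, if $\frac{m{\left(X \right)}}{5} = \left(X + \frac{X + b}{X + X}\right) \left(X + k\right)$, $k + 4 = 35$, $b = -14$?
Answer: $\frac{50839}{22448} \approx 2.2647$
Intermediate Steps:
$k = 31$ ($k = -4 + 35 = 31$)
$m{\left(X \right)} = 5 \left(31 + X\right) \left(X + \frac{-14 + X}{2 X}\right)$ ($m{\left(X \right)} = 5 \left(X + \frac{X - 14}{X + X}\right) \left(X + 31\right) = 5 \left(X + \frac{-14 + X}{2 X}\right) \left(31 + X\right) = 5 \left(31 + X\right) \left(X + \frac{-14 + X}{2 X}\right)$)
$\frac{m{\left(28 \right)} + 4376}{2050 + 3562} = \frac{\left(\frac{85}{2} - \frac{1085}{28} + 5 \cdot 28^{2} + \frac{315}{2} \cdot 28\right) + 4376}{2050 + 3562} = \frac{\left(\frac{85}{2} - \frac{155}{4} + 5 \cdot 784 + 4410\right) + 4376}{5612} = \left(\left(\frac{85}{2} - \frac{155}{4} + 3920 + 4410\right) + 4376\right) \frac{1}{5612} = \left(\frac{33335}{4} + 4376\right) \frac{1}{5612} = \frac{50839}{4} \cdot \frac{1}{5612} = \frac{50839}{22448}$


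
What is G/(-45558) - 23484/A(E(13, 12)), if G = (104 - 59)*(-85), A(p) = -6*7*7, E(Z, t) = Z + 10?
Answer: 19833493/248038 ≈ 79.962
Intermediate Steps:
E(Z, t) = 10 + Z
A(p) = -294 (A(p) = -42*7 = -294)
G = -3825 (G = 45*(-85) = -3825)
G/(-45558) - 23484/A(E(13, 12)) = -3825/(-45558) - 23484/(-294) = -3825*(-1/45558) - 23484*(-1/294) = 425/5062 + 3914/49 = 19833493/248038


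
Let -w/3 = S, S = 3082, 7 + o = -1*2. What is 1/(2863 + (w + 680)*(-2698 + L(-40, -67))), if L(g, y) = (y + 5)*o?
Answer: 1/18334103 ≈ 5.4543e-8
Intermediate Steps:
o = -9 (o = -7 - 1*2 = -7 - 2 = -9)
w = -9246 (w = -3*3082 = -9246)
L(g, y) = -45 - 9*y (L(g, y) = (y + 5)*(-9) = (5 + y)*(-9) = -45 - 9*y)
1/(2863 + (w + 680)*(-2698 + L(-40, -67))) = 1/(2863 + (-9246 + 680)*(-2698 + (-45 - 9*(-67)))) = 1/(2863 - 8566*(-2698 + (-45 + 603))) = 1/(2863 - 8566*(-2698 + 558)) = 1/(2863 - 8566*(-2140)) = 1/(2863 + 18331240) = 1/18334103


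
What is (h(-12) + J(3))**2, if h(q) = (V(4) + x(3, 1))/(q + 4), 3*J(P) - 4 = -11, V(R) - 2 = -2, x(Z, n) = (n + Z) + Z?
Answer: 5929/576 ≈ 10.293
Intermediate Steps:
x(Z, n) = n + 2*Z (x(Z, n) = (Z + n) + Z = n + 2*Z)
V(R) = 0 (V(R) = 2 - 2 = 0)
J(P) = -7/3 (J(P) = 4/3 + (1/3)*(-11) = 4/3 - 11/3 = -7/3)
h(q) = 7/(4 + q) (h(q) = (0 + (1 + 2*3))/(q + 4) = (0 + (1 + 6))/(4 + q) = (0 + 7)/(4 + q) = 7/(4 + q))
(h(-12) + J(3))**2 = (7/(4 - 12) - 7/3)**2 = (7/(-8) - 7/3)**2 = (7*(-1/8) - 7/3)**2 = (-7/8 - 7/3)**2 = (-77/24)**2 = 5929/576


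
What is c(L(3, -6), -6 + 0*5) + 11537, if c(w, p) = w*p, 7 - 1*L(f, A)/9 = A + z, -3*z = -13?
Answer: 11069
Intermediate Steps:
z = 13/3 (z = -⅓*(-13) = 13/3 ≈ 4.3333)
L(f, A) = 24 - 9*A (L(f, A) = 63 - 9*(A + 13/3) = 63 - 9*(13/3 + A) = 63 + (-39 - 9*A) = 24 - 9*A)
c(w, p) = p*w
c(L(3, -6), -6 + 0*5) + 11537 = (-6 + 0*5)*(24 - 9*(-6)) + 11537 = (-6 + 0)*(24 + 54) + 11537 = -6*78 + 11537 = -468 + 11537 = 11069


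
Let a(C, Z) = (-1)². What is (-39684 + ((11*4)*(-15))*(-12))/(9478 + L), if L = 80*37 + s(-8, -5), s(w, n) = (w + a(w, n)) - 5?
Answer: -5294/2071 ≈ -2.5563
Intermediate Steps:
a(C, Z) = 1
s(w, n) = -4 + w (s(w, n) = (w + 1) - 5 = (1 + w) - 5 = -4 + w)
L = 2948 (L = 80*37 + (-4 - 8) = 2960 - 12 = 2948)
(-39684 + ((11*4)*(-15))*(-12))/(9478 + L) = (-39684 + ((11*4)*(-15))*(-12))/(9478 + 2948) = (-39684 + (44*(-15))*(-12))/12426 = (-39684 - 660*(-12))*(1/12426) = (-39684 + 7920)*(1/12426) = -31764*1/12426 = -5294/2071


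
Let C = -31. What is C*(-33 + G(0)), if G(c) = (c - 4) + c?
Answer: 1147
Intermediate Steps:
G(c) = -4 + 2*c (G(c) = (-4 + c) + c = -4 + 2*c)
C*(-33 + G(0)) = -31*(-33 + (-4 + 2*0)) = -31*(-33 + (-4 + 0)) = -31*(-33 - 4) = -31*(-37) = 1147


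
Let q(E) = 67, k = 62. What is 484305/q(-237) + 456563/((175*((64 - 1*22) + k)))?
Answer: 8844940721/1219400 ≈ 7253.5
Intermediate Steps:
484305/q(-237) + 456563/((175*((64 - 1*22) + k))) = 484305/67 + 456563/((175*((64 - 1*22) + 62))) = 484305*(1/67) + 456563/((175*((64 - 22) + 62))) = 484305/67 + 456563/((175*(42 + 62))) = 484305/67 + 456563/((175*104)) = 484305/67 + 456563/18200 = 8844940721/1219400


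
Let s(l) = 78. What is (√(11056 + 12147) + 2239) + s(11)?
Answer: 2317 + √23203 ≈ 2469.3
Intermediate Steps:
(√(11056 + 12147) + 2239) + s(11) = (√(11056 + 12147) + 2239) + 78 = (√23203 + 2239) + 78 = (2239 + √23203) + 78 = 2317 + √23203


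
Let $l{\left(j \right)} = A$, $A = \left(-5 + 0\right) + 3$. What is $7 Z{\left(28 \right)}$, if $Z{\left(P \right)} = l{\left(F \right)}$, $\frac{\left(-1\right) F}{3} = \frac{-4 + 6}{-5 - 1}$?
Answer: $-14$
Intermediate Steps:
$A = -2$ ($A = -5 + 3 = -2$)
$F = 1$ ($F = - 3 \frac{-4 + 6}{-5 - 1} = - 3 \frac{2}{-6} = - 3 \cdot 2 \left(- \frac{1}{6}\right) = \left(-3\right) \left(- \frac{1}{3}\right) = 1$)
$l{\left(j \right)} = -2$
$Z{\left(P \right)} = -2$
$7 Z{\left(28 \right)} = 7 \left(-2\right) = -14$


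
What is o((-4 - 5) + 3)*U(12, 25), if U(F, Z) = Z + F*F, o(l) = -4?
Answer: -676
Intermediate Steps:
U(F, Z) = Z + F²
o((-4 - 5) + 3)*U(12, 25) = -4*(25 + 12²) = -4*(25 + 144) = -4*169 = -676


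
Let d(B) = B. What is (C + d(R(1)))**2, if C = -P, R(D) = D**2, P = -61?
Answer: 3844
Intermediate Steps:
C = 61 (C = -1*(-61) = 61)
(C + d(R(1)))**2 = (61 + 1**2)**2 = (61 + 1)**2 = 62**2 = 3844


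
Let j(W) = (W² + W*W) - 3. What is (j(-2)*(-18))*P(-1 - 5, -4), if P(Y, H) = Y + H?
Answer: 900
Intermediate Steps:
j(W) = -3 + 2*W² (j(W) = (W² + W²) - 3 = 2*W² - 3 = -3 + 2*W²)
P(Y, H) = H + Y
(j(-2)*(-18))*P(-1 - 5, -4) = ((-3 + 2*(-2)²)*(-18))*(-4 + (-1 - 5)) = ((-3 + 2*4)*(-18))*(-4 - 6) = ((-3 + 8)*(-18))*(-10) = (5*(-18))*(-10) = -90*(-10) = 900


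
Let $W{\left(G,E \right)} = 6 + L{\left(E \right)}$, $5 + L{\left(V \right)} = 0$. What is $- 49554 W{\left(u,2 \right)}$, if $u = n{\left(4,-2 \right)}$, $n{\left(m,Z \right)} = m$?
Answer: $-49554$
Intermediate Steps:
$L{\left(V \right)} = -5$ ($L{\left(V \right)} = -5 + 0 = -5$)
$u = 4$
$W{\left(G,E \right)} = 1$ ($W{\left(G,E \right)} = 6 - 5 = 1$)
$- 49554 W{\left(u,2 \right)} = \left(-49554\right) 1 = -49554$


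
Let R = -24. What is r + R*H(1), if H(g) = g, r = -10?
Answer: -34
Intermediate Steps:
r + R*H(1) = -10 - 24*1 = -10 - 24 = -34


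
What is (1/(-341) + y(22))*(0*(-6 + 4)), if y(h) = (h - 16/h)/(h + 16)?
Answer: 0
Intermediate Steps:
y(h) = (h - 16/h)/(16 + h)
(1/(-341) + y(22))*(0*(-6 + 4)) = (1/(-341) + (-16 + 22²)/(22*(16 + 22)))*(0*(-6 + 4)) = (-1/341 + (1/22)*(-16 + 484)/38)*(0*(-2)) = (-1/341 + (1/22)*(1/38)*468)*0 = (-1/341 + 117/209)*0 = (328/589)*0 = 0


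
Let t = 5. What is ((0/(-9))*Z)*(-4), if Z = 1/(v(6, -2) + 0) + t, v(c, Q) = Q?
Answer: 0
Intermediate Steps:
Z = 9/2 (Z = 1/(-2 + 0) + 5 = 1/(-2) + 5 = -½ + 5 = 9/2 ≈ 4.5000)
((0/(-9))*Z)*(-4) = ((0/(-9))*(9/2))*(-4) = ((0*(-⅑))*(9/2))*(-4) = (0*(9/2))*(-4) = 0*(-4) = 0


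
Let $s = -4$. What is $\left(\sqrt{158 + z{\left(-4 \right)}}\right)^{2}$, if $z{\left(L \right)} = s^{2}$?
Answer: $174$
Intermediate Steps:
$z{\left(L \right)} = 16$ ($z{\left(L \right)} = \left(-4\right)^{2} = 16$)
$\left(\sqrt{158 + z{\left(-4 \right)}}\right)^{2} = \left(\sqrt{158 + 16}\right)^{2} = \left(\sqrt{174}\right)^{2} = 174$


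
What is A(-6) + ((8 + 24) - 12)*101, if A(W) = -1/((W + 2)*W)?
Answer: 48479/24 ≈ 2020.0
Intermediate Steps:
A(W) = -1/(W*(2 + W)) (A(W) = -1/((2 + W)*W) = -1/(W*(2 + W)))
A(-6) + ((8 + 24) - 12)*101 = -1/(-6*(2 - 6)) + ((8 + 24) - 12)*101 = -1*(-⅙)/(-4) + (32 - 12)*101 = -1*(-⅙)*(-¼) + 20*101 = -1/24 + 2020 = 48479/24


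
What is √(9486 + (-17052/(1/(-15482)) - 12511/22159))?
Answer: √129633816138721301/22159 ≈ 16248.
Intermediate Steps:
√(9486 + (-17052/(1/(-15482)) - 12511/22159)) = √(9486 + (-17052/(-1/15482) - 12511*1/22159)) = √(9486 + (-17052*(-15482) - 12511/22159)) = √(9486 + (263999064 - 12511/22159)) = √(9486 + 5849955246665/22159) = √(5850165446939/22159) = √129633816138721301/22159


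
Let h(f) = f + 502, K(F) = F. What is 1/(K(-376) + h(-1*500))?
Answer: -1/374 ≈ -0.0026738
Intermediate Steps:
h(f) = 502 + f
1/(K(-376) + h(-1*500)) = 1/(-376 + (502 - 1*500)) = 1/(-376 + (502 - 500)) = 1/(-376 + 2) = 1/(-374) = -1/374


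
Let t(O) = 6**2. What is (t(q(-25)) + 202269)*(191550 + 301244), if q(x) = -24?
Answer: 99694690170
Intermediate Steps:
t(O) = 36
(t(q(-25)) + 202269)*(191550 + 301244) = (36 + 202269)*(191550 + 301244) = 202305*492794 = 99694690170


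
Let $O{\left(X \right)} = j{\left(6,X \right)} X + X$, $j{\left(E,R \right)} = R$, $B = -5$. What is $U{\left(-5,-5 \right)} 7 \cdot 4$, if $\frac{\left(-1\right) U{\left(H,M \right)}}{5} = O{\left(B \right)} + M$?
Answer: $-2100$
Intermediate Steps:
$O{\left(X \right)} = X + X^{2}$ ($O{\left(X \right)} = X X + X = X^{2} + X = X + X^{2}$)
$U{\left(H,M \right)} = -100 - 5 M$ ($U{\left(H,M \right)} = - 5 \left(- 5 \left(1 - 5\right) + M\right) = - 5 \left(\left(-5\right) \left(-4\right) + M\right) = - 5 \left(20 + M\right) = -100 - 5 M$)
$U{\left(-5,-5 \right)} 7 \cdot 4 = \left(-100 - -25\right) 7 \cdot 4 = \left(-100 + 25\right) 7 \cdot 4 = \left(-75\right) 7 \cdot 4 = \left(-525\right) 4 = -2100$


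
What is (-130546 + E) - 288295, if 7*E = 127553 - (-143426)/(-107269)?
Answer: -300818247272/750883 ≈ -4.0062e+5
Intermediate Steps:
E = 13682339331/750883 (E = (127553 - (-143426)/(-107269))/7 = (127553 - (-143426)*(-1)/107269)/7 = (127553 - 1*143426/107269)/7 = (127553 - 143426/107269)/7 = (⅐)*(13682339331/107269) = 13682339331/750883 ≈ 18222.)
(-130546 + E) - 288295 = (-130546 + 13682339331/750883) - 288295 = -84342432787/750883 - 288295 = -300818247272/750883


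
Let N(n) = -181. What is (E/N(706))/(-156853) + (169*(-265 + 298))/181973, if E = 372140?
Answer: 20550241271/469662271399 ≈ 0.043755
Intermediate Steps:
(E/N(706))/(-156853) + (169*(-265 + 298))/181973 = (372140/(-181))/(-156853) + (169*(-265 + 298))/181973 = (372140*(-1/181))*(-1/156853) + (169*33)*(1/181973) = -372140/181*(-1/156853) + 5577*(1/181973) = 372140/28390393 + 507/16543 = 20550241271/469662271399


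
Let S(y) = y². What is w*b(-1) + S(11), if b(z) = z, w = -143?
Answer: 264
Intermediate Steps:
w*b(-1) + S(11) = -143*(-1) + 11² = 143 + 121 = 264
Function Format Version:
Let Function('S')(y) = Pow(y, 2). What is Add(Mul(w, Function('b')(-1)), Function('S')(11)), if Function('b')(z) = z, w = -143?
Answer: 264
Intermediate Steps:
Add(Mul(w, Function('b')(-1)), Function('S')(11)) = Add(Mul(-143, -1), Pow(11, 2)) = Add(143, 121) = 264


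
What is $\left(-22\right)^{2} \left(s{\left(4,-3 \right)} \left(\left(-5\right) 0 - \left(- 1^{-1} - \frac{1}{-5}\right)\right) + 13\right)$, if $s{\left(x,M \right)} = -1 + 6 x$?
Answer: $\frac{75988}{5} \approx 15198.0$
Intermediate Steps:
$\left(-22\right)^{2} \left(s{\left(4,-3 \right)} \left(\left(-5\right) 0 - \left(- 1^{-1} - \frac{1}{-5}\right)\right) + 13\right) = \left(-22\right)^{2} \left(\left(-1 + 6 \cdot 4\right) \left(\left(-5\right) 0 - \left(- 1^{-1} - \frac{1}{-5}\right)\right) + 13\right) = 484 \left(\left(-1 + 24\right) \left(0 - \left(\left(-1\right) 1 - - \frac{1}{5}\right)\right) + 13\right) = 484 \left(23 \left(0 - \left(-1 + \frac{1}{5}\right)\right) + 13\right) = 484 \left(23 \left(0 - - \frac{4}{5}\right) + 13\right) = 484 \left(23 \left(0 + \frac{4}{5}\right) + 13\right) = 484 \left(23 \cdot \frac{4}{5} + 13\right) = 484 \left(\frac{92}{5} + 13\right) = 484 \cdot \frac{157}{5} = \frac{75988}{5}$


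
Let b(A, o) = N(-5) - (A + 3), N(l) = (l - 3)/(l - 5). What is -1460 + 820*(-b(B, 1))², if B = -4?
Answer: 5984/5 ≈ 1196.8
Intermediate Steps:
N(l) = (-3 + l)/(-5 + l)
b(A, o) = -11/5 - A (b(A, o) = (-3 - 5)/(-5 - 5) - (A + 3) = -8/(-10) - (3 + A) = -⅒*(-8) + (-3 - A) = ⅘ + (-3 - A) = -11/5 - A)
-1460 + 820*(-b(B, 1))² = -1460 + 820*(-(-11/5 - 1*(-4)))² = -1460 + 820*(-(-11/5 + 4))² = -1460 + 820*(-1*9/5)² = -1460 + 820*(-9/5)² = -1460 + 820*(81/25) = -1460 + 13284/5 = 5984/5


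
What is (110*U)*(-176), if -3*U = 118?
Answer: 2284480/3 ≈ 7.6149e+5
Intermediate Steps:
U = -118/3 (U = -⅓*118 = -118/3 ≈ -39.333)
(110*U)*(-176) = (110*(-118/3))*(-176) = -12980/3*(-176) = 2284480/3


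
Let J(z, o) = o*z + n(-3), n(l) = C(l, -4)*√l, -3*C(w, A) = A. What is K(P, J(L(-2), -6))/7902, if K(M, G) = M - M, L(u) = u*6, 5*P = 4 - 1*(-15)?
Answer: 0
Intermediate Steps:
C(w, A) = -A/3
n(l) = 4*√l/3 (n(l) = (-⅓*(-4))*√l = 4*√l/3)
P = 19/5 (P = (4 - 1*(-15))/5 = (4 + 15)/5 = (⅕)*19 = 19/5 ≈ 3.8000)
L(u) = 6*u
J(z, o) = o*z + 4*I*√3/3 (J(z, o) = o*z + 4*√(-3)/3 = o*z + 4*(I*√3)/3 = o*z + 4*I*√3/3)
K(M, G) = 0
K(P, J(L(-2), -6))/7902 = 0/7902 = 0*(1/7902) = 0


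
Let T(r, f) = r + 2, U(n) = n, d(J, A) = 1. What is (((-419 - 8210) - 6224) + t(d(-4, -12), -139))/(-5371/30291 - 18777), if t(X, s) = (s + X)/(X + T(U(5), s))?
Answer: 1801738971/2275117912 ≈ 0.79193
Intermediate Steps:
T(r, f) = 2 + r
t(X, s) = (X + s)/(7 + X) (t(X, s) = (s + X)/(X + (2 + 5)) = (X + s)/(X + 7) = (X + s)/(7 + X))
(((-419 - 8210) - 6224) + t(d(-4, -12), -139))/(-5371/30291 - 18777) = (((-419 - 8210) - 6224) + (1 - 139)/(7 + 1))/(-5371/30291 - 18777) = ((-8629 - 6224) - 138/8)/(-5371*1/30291 - 18777) = (-14853 + (⅛)*(-138))/(-5371/30291 - 18777) = (-14853 - 69/4)/(-568779478/30291) = -59481/4*(-30291/568779478) = 1801738971/2275117912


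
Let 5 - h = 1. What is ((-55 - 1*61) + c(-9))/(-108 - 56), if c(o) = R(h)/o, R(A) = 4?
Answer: 262/369 ≈ 0.71003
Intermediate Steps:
h = 4 (h = 5 - 1*1 = 5 - 1 = 4)
c(o) = 4/o
((-55 - 1*61) + c(-9))/(-108 - 56) = ((-55 - 1*61) + 4/(-9))/(-108 - 56) = ((-55 - 61) + 4*(-⅑))/(-164) = -(-116 - 4/9)/164 = -1/164*(-1048/9) = 262/369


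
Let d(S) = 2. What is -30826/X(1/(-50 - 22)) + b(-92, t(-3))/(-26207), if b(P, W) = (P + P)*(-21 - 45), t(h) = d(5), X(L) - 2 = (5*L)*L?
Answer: -4188056564400/271845211 ≈ -15406.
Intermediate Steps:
X(L) = 2 + 5*L**2 (X(L) = 2 + (5*L)*L = 2 + 5*L**2)
t(h) = 2
b(P, W) = -132*P (b(P, W) = (2*P)*(-66) = -132*P)
-30826/X(1/(-50 - 22)) + b(-92, t(-3))/(-26207) = -30826/(2 + 5*(1/(-50 - 22))**2) - 132*(-92)/(-26207) = -30826/(2 + 5*(1/(-72))**2) + 12144*(-1/26207) = -30826/(2 + 5*(-1/72)**2) - 12144/26207 = -30826/(2 + 5*(1/5184)) - 12144/26207 = -30826/(2 + 5/5184) - 12144/26207 = -30826/10373/5184 - 12144/26207 = -30826*5184/10373 - 12144/26207 = -159801984/10373 - 12144/26207 = -4188056564400/271845211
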